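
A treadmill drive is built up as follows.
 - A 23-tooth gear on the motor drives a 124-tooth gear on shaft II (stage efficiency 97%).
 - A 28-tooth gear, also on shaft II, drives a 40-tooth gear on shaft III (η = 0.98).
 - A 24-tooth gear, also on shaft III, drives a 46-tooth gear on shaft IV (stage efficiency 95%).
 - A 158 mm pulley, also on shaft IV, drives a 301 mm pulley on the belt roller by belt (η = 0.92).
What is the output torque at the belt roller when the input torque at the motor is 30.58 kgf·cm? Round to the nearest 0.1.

Gear mesh: ratio = 124/23 = 5.3913; torque at shaft II = 30.58 × 5.3913 × 0.97 = 159.92 kgf·cm.
Gear mesh: ratio = 40/28 = 1.4286; torque at shaft III = 159.92 × 1.4286 × 0.98 = 223.89 kgf·cm.
Gear mesh: ratio = 46/24 = 1.9167; torque at shaft IV = 223.89 × 1.9167 × 0.95 = 407.66 kgf·cm.
Belt: ratio = 301/158 = 1.9051; torque at the belt roller = 407.66 × 1.9051 × 0.92 = 714.49 kgf·cm.

714.5 kgf·cm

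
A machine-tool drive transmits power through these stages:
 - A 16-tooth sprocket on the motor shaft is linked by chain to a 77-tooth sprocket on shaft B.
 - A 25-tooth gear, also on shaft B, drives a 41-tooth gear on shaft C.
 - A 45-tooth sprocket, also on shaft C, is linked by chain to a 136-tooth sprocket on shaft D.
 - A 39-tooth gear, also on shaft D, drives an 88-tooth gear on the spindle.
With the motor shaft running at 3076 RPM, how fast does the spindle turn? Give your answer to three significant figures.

57.2 RPM

the motor shaft → shaft B (chain, 77/16): 3076 ÷ 4.8125 = 639.17 RPM
shaft B → shaft C (gear mesh, 41/25): 639.17 ÷ 1.64 = 389.74 RPM
shaft C → shaft D (chain, 136/45): 389.74 ÷ 3.0222 = 128.96 RPM
shaft D → the spindle (gear mesh, 88/39): 128.96 ÷ 2.2564 = 57.151 RPM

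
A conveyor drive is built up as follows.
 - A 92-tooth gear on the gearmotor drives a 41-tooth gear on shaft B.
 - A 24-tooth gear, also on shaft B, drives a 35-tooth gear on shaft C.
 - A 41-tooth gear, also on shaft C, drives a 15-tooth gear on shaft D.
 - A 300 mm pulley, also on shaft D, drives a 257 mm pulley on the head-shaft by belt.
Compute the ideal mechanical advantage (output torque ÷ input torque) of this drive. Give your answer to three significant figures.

Each stage contributes driven/driver: gear mesh 41/92 = 0.44565, gear mesh 35/24 = 1.4583, gear mesh 15/41 = 0.36585, belt 257/300 = 0.85667.
Overall: 0.44565 × 1.4583 × 0.36585 × 0.85667 = 0.20369.

0.204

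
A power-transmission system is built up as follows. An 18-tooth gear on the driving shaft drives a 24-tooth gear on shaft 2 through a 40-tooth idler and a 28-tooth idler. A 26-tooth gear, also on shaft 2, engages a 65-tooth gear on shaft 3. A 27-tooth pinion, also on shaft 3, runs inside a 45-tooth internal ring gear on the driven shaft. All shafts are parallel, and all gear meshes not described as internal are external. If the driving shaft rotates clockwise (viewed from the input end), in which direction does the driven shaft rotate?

the driving shaft → shaft 2: driver → idler → idler → driven is 3 external meshes, 3 reversals → CCW.
shaft 2 → shaft 3: external mesh, 1 reversal → CW.
shaft 3 → the driven shaft: internal mesh, same direction → CW.
4 reversals in total — an even number — so the driven shaft turns the same way as the driving shaft.

clockwise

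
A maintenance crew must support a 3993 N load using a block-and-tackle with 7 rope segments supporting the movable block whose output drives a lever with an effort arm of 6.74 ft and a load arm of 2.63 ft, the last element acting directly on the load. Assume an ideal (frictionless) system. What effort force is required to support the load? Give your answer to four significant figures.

222.6 N

Block-and-tackle MA = number of supporting rope parts = 7.
Lever MA = effort arm / load arm = 6.74/2.63 = 2.5627.
Combined ideal MA = 7 × 2.5627 = 17.939.
Effort = load / MA = 3993 / 17.939 = 222.59 N.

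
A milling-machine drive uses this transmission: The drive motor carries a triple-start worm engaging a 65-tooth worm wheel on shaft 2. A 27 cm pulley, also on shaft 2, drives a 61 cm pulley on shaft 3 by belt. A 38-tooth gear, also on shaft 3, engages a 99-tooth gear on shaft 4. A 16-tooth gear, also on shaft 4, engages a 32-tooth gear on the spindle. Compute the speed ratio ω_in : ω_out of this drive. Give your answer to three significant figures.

255

Each stage contributes driven/driver: worm 65/3 = 21.667, belt 61/27 = 2.2593, gear mesh 99/38 = 2.6053, gear mesh 32/16 = 2.
Overall: 21.667 × 2.2593 × 2.6053 × 2 = 255.06.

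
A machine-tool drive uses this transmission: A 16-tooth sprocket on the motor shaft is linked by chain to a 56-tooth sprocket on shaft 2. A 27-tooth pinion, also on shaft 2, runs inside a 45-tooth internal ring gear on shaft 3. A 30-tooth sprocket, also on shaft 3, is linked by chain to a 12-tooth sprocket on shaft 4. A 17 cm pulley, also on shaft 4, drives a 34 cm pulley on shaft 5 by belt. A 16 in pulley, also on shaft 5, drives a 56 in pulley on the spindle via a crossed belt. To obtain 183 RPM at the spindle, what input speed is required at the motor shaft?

Overall ratio R = 3.5 × 1.6667 × 0.4 × 2 × 3.5 = 16.333.
Required input speed = output speed × R = 183 × 16.333 = 2989 RPM.

2989 RPM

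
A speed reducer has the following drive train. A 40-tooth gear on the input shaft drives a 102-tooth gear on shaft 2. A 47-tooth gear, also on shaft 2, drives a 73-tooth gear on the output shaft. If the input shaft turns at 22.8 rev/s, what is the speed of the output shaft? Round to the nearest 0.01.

the input shaft → shaft 2 (gear mesh, 102/40): 22.8 ÷ 2.55 = 8.9412 rev/s
shaft 2 → the output shaft (gear mesh, 73/47): 8.9412 ÷ 1.5532 = 5.7566 rev/s

5.76 rev/s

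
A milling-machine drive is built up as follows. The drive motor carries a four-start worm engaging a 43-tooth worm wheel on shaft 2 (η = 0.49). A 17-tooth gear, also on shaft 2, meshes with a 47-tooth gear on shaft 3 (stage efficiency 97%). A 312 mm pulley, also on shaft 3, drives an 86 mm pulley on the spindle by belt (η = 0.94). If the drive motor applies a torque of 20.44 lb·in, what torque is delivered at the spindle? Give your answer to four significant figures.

worm 43/4 = 10.75 → τ = 20.44·10.75·0.49 = 107.67 lb·in
gear mesh 47/17 = 2.7647 → τ = 107.67·2.7647·0.97 = 288.74 lb·in
belt 86/312 = 0.27564 → τ = 288.74·0.27564·0.94 = 74.813 lb·in

74.81 lb·in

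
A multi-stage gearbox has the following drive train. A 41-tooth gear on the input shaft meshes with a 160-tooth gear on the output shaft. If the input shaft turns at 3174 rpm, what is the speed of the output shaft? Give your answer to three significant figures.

gear mesh 160/41 = 3.9024 → 3174/3.9024 = 813.34 rpm

813 rpm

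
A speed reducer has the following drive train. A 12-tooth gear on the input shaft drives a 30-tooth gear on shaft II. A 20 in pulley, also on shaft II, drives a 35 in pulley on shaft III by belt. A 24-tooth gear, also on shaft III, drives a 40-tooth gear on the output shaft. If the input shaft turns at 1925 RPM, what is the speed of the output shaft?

gear mesh 30/12 = 2.5 → 1925/2.5 = 770 RPM
belt 35/20 = 1.75 → 770/1.75 = 440 RPM
gear mesh 40/24 = 1.6667 → 440/1.6667 = 264 RPM

264 RPM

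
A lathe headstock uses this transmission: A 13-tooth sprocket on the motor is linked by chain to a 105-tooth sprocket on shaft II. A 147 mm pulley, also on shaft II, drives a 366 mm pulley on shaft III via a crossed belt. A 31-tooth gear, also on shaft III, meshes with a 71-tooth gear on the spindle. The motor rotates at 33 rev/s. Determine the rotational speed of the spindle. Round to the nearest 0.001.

0.716 rev/s

the motor → shaft II (chain, 105/13): 33 ÷ 8.0769 = 4.0857 rev/s
shaft II → shaft III (belt, 366/147): 4.0857 ÷ 2.4898 = 1.641 rev/s
shaft III → the spindle (gear mesh, 71/31): 1.641 ÷ 2.2903 = 0.71649 rev/s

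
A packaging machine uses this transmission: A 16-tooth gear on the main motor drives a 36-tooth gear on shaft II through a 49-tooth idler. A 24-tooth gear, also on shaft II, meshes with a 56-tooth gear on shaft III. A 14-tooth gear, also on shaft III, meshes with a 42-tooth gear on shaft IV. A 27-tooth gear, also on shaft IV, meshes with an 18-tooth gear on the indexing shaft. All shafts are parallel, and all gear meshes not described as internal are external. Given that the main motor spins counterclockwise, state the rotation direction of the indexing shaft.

the main motor → shaft II: driver → idler → driven is 2 external meshes, 2 reversals → CCW.
shaft II → shaft III: external mesh, 1 reversal → CW.
shaft III → shaft IV: external mesh, 1 reversal → CCW.
shaft IV → the indexing shaft: external mesh, 1 reversal → CW.
5 reversals in total — an odd number — so the indexing shaft turns opposite to the main motor.

clockwise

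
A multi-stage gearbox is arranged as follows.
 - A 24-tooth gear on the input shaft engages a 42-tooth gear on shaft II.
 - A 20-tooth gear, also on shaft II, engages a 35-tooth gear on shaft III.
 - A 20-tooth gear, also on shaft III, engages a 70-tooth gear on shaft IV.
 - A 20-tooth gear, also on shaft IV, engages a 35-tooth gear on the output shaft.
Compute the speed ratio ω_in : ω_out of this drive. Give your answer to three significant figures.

Each stage contributes driven/driver: gear mesh 42/24 = 1.75, gear mesh 35/20 = 1.75, gear mesh 70/20 = 3.5, gear mesh 35/20 = 1.75.
Overall: 1.75 × 1.75 × 3.5 × 1.75 = 18.758.

18.8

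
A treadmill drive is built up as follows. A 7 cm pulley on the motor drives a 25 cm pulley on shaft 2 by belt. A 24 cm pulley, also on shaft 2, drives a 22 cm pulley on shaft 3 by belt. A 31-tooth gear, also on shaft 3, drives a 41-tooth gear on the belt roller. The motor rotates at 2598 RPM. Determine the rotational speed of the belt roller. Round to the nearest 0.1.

the motor → shaft 2 (belt, 25/7): 2598 ÷ 3.5714 = 727.44 RPM
shaft 2 → shaft 3 (belt, 22/24): 727.44 ÷ 0.91667 = 793.57 RPM
shaft 3 → the belt roller (gear mesh, 41/31): 793.57 ÷ 1.3226 = 600.02 RPM

600.0 RPM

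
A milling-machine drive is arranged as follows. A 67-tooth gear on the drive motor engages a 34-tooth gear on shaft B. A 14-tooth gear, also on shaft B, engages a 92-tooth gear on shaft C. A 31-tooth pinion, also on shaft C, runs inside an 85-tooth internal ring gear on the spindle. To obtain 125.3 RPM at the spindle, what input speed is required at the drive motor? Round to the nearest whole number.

1146 RPM

Overall ratio R = 0.50746 × 6.5714 × 2.7419 = 9.1437.
Required input speed = output speed × R = 125.3 × 9.1437 = 1145.7 RPM.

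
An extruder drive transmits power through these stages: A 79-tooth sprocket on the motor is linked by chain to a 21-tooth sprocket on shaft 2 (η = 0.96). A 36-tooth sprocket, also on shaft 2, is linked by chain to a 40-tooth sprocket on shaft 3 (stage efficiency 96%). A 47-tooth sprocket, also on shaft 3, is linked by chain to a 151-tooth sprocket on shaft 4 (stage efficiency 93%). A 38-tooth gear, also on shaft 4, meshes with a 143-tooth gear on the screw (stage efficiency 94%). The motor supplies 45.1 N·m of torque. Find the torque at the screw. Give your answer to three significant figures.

130 N·m

After the chain (21/79): 45.1 × 0.26582 × 0.96 = 11.509 N·m
After the chain (40/36): 11.509 × 1.1111 × 0.96 = 12.276 N·m
After the chain (151/47): 12.276 × 3.2128 × 0.93 = 36.68 N·m
After the gear mesh (143/38): 36.68 × 3.7632 × 0.94 = 129.75 N·m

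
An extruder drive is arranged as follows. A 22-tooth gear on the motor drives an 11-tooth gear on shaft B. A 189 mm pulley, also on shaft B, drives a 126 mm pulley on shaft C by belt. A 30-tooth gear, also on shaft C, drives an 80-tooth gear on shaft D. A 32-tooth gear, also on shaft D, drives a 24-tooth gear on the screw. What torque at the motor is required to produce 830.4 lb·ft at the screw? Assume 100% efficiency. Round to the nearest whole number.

1246 lb·ft

Overall ratio R = 0.5 × 0.66667 × 2.6667 × 0.75 = 0.66667.
Input torque = output torque / R = 830.4 / 0.66667 = 1245.6 lb·ft.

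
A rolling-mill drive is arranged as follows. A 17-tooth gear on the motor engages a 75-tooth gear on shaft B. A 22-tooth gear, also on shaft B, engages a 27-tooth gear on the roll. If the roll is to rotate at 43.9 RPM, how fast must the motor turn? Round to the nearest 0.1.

Overall ratio R = 4.4118 × 1.2273 = 5.4144.
Required input speed = output speed × R = 43.9 × 5.4144 = 237.69 RPM.

237.7 RPM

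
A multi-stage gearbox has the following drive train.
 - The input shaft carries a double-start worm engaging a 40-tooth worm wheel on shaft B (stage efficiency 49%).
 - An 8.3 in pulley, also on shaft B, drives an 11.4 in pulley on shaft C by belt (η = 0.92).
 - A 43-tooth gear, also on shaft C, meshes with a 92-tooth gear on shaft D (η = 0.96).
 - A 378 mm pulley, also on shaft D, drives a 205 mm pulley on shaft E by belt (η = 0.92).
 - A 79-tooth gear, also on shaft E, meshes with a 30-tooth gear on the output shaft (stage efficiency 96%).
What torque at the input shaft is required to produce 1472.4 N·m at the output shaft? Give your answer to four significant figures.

318.3 N·m

Overall ratio R = 20 × 1.3735 × 2.1395 × 0.54233 × 0.37975 = 12.104; overall efficiency η = 0.49 × 0.92 × 0.96 × 0.92 × 0.96 = 0.3822.
Input torque = output torque / (R × η) = 1472.4 / (12.104 × 0.3822) = 318.26 N·m.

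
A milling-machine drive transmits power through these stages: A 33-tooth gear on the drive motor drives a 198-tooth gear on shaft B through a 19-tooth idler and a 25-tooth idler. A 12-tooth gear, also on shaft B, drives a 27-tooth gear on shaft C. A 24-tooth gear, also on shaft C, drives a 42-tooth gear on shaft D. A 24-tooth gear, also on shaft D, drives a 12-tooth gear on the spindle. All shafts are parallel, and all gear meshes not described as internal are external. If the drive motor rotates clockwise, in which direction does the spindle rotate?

the drive motor → shaft B: driver → idler → idler → driven is 3 external meshes, 3 reversals → CCW.
shaft B → shaft C: external mesh, 1 reversal → CW.
shaft C → shaft D: external mesh, 1 reversal → CCW.
shaft D → the spindle: external mesh, 1 reversal → CW.
6 reversals in total — an even number — so the spindle turns the same way as the drive motor.

clockwise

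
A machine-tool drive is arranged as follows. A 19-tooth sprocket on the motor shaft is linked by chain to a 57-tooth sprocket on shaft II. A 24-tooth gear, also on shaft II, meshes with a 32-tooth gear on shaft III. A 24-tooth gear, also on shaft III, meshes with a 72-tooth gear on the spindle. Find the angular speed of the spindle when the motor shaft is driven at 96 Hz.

chain 57/19 = 3 → 96/3 = 32 Hz
gear mesh 32/24 = 1.3333 → 32/1.3333 = 24 Hz
gear mesh 72/24 = 3 → 24/3 = 8 Hz

8 Hz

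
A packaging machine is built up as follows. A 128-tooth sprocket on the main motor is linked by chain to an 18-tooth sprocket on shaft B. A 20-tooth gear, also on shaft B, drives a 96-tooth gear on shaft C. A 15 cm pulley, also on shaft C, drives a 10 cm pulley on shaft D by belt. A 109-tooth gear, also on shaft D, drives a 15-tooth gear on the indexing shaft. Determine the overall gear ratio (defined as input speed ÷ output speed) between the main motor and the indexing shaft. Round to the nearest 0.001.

0.062

Each stage contributes driven/driver: chain 18/128 = 0.14062, gear mesh 96/20 = 4.8, belt 10/15 = 0.66667, gear mesh 15/109 = 0.13761.
Overall: 0.14062 × 4.8 × 0.66667 × 0.13761 = 0.061927.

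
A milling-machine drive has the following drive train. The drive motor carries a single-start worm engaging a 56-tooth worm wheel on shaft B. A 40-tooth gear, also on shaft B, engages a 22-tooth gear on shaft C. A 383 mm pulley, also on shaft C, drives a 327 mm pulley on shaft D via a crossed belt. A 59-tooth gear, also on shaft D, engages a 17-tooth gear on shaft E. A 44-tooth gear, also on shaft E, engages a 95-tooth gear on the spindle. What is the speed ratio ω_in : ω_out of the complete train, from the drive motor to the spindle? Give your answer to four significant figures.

16.36

Each stage contributes driven/driver: worm 56/1 = 56, gear mesh 22/40 = 0.55, belt 327/383 = 0.85379, gear mesh 17/59 = 0.28814, gear mesh 95/44 = 2.1591.
Overall: 56 × 0.55 × 0.85379 × 0.28814 × 2.1591 = 16.359.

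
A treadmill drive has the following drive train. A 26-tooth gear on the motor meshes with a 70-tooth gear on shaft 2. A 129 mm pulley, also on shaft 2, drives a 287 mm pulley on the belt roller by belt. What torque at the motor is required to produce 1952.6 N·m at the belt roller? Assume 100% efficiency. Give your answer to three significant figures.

326 N·m

Overall ratio R = 2.6923 × 2.2248 = 5.9899.
Input torque = output torque / R = 1952.6 / 5.9899 = 325.98 N·m.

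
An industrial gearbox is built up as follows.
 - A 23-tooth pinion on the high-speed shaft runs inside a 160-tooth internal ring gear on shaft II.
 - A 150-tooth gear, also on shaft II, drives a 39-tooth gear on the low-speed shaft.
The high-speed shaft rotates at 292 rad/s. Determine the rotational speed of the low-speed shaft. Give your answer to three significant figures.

161 rad/s

Internal gear: ratio = 160/23 = 6.9565, so shaft II turns at 292 / 6.9565 = 41.975 rad/s.
Gear mesh: ratio = 39/150 = 0.26, so the low-speed shaft turns at 41.975 / 0.26 = 161.44 rad/s.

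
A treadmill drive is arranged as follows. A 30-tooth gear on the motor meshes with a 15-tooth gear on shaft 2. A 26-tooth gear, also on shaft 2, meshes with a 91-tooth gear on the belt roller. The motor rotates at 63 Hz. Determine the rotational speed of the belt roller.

36 Hz

Gear mesh: ratio = 15/30 = 0.5, so shaft 2 turns at 63 / 0.5 = 126 Hz.
Gear mesh: ratio = 91/26 = 3.5, so the belt roller turns at 126 / 3.5 = 36 Hz.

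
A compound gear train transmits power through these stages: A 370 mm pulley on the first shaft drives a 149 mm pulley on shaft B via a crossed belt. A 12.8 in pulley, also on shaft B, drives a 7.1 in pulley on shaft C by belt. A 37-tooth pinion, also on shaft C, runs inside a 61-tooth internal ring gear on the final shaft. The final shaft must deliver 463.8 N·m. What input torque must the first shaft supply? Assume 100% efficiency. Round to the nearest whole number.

Overall ratio R = 0.4027 × 0.55469 × 1.6486 = 0.36827.
Input torque = output torque / R = 463.8 / 0.36827 = 1259.4 N·m.

1259 N·m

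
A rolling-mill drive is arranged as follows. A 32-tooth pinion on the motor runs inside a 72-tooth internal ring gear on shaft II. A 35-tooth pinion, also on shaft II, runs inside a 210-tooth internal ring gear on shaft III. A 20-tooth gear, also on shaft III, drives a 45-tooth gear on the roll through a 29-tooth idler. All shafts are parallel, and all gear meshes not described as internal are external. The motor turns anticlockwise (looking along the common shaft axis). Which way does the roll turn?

the motor → shaft II: internal mesh, same direction → CCW.
shaft II → shaft III: internal mesh, same direction → CCW.
shaft III → the roll: driver → idler → driven is 2 external meshes, 2 reversals → CCW.
2 reversals in total — an even number — so the roll turns the same way as the motor.

anticlockwise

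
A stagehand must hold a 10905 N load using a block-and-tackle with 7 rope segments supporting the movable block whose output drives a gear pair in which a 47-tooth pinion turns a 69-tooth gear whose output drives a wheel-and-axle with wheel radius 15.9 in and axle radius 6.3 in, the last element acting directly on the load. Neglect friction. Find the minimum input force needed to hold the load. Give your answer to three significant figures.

420 N

Block-and-tackle MA = number of supporting rope parts = 7.
Gear pair MA = 69/47 = 1.4681.
Wheel-and-axle MA = R/r = 15.9/6.3 = 2.5238.
Combined ideal MA = 7 × 1.4681 × 2.5238 = 25.936.
Effort = load / MA = 10905 / 25.936 = 420.46 N.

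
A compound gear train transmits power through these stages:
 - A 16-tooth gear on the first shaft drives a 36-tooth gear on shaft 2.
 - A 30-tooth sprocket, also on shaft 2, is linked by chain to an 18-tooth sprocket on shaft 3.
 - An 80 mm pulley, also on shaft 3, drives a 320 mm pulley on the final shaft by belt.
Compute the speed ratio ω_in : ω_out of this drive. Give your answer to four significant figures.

5.400

Each stage contributes driven/driver: gear mesh 36/16 = 2.25, chain 18/30 = 0.6, belt 320/80 = 4.
Overall: 2.25 × 0.6 × 4 = 5.4.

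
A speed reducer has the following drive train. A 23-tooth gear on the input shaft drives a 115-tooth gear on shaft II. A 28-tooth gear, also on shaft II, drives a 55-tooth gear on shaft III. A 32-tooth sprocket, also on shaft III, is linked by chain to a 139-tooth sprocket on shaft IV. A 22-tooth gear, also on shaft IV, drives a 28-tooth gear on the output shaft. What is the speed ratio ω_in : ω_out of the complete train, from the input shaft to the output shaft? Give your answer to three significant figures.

Each stage contributes driven/driver: gear mesh 115/23 = 5, gear mesh 55/28 = 1.9643, chain 139/32 = 4.3438, gear mesh 28/22 = 1.2727.
Overall: 5 × 1.9643 × 4.3438 × 1.2727 = 54.297.

54.3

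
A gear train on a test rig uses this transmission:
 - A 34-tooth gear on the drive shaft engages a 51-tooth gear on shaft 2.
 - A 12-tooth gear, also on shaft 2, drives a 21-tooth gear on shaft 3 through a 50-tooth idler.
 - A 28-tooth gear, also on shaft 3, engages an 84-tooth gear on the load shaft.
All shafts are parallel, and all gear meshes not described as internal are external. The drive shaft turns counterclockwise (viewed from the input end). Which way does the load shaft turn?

the drive shaft → shaft 2: external mesh, 1 reversal → CW.
shaft 2 → shaft 3: driver → idler → driven is 2 external meshes, 2 reversals → CW.
shaft 3 → the load shaft: external mesh, 1 reversal → CCW.
4 reversals in total — an even number — so the load shaft turns the same way as the drive shaft.

counterclockwise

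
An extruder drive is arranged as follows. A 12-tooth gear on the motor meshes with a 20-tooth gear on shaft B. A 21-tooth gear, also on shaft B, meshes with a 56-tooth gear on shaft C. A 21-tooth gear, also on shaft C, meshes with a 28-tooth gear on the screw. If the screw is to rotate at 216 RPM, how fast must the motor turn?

1280 RPM

Overall ratio R = 1.6667 × 2.6667 × 1.3333 = 5.9259.
Required input speed = output speed × R = 216 × 5.9259 = 1280 RPM.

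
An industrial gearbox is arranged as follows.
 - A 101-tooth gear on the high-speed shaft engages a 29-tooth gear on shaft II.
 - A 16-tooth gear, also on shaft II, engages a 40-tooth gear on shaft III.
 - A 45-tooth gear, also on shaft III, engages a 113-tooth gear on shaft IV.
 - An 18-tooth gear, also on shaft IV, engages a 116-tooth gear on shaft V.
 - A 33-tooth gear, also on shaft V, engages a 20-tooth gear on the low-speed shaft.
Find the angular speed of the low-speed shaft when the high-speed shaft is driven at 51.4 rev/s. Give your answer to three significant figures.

7.30 rev/s

the high-speed shaft → shaft II (gear mesh, 29/101): 51.4 ÷ 0.28713 = 179.01 rev/s
shaft II → shaft III (gear mesh, 40/16): 179.01 ÷ 2.5 = 71.606 rev/s
shaft III → shaft IV (gear mesh, 113/45): 71.606 ÷ 2.5111 = 28.515 rev/s
shaft IV → shaft V (gear mesh, 116/18): 28.515 ÷ 6.4444 = 4.4248 rev/s
shaft V → the low-speed shaft (gear mesh, 20/33): 4.4248 ÷ 0.60606 = 7.3009 rev/s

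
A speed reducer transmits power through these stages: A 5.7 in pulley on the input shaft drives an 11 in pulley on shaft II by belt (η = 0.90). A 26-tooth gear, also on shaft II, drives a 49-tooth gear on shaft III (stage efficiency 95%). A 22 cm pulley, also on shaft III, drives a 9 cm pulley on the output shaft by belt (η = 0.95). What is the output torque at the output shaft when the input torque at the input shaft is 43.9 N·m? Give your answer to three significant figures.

belt 11/5.7 = 1.9298 → τ = 43.9·1.9298·0.90 = 76.247 N·m
gear mesh 49/26 = 1.8846 → τ = 76.247·1.8846·0.95 = 136.51 N·m
belt 9/22 = 0.40909 → τ = 136.51·0.40909·0.95 = 53.054 N·m

53.1 N·m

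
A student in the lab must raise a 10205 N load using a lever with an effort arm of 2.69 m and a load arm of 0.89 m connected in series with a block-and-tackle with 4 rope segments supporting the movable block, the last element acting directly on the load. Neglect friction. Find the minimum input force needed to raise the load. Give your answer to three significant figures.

Lever MA = effort arm / load arm = 2.69/0.89 = 3.0225.
Block-and-tackle MA = number of supporting rope parts = 4.
Combined ideal MA = 3.0225 × 4 = 12.09.
Effort = load / MA = 10205 / 12.09 = 844.09 N.

844 N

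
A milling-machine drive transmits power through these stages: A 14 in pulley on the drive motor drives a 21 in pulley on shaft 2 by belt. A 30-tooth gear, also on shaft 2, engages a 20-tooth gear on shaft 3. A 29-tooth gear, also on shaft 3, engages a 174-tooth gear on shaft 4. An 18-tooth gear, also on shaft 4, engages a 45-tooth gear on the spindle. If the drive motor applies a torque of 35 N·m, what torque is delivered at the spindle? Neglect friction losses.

Belt: ratio = 21/14 = 1.5; torque at shaft 2 = 35 × 1.5 = 52.5 N·m.
Gear mesh: ratio = 20/30 = 0.66667; torque at shaft 3 = 52.5 × 0.66667 = 35 N·m.
Gear mesh: ratio = 174/29 = 6; torque at shaft 4 = 35 × 6 = 210 N·m.
Gear mesh: ratio = 45/18 = 2.5; torque at the spindle = 210 × 2.5 = 525 N·m.

525 N·m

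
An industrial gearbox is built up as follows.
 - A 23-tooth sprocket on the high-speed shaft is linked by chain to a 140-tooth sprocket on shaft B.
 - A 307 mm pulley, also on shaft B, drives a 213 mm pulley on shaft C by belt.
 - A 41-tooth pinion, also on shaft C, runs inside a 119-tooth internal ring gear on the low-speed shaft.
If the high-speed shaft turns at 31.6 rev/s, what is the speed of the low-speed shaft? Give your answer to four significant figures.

2.578 rev/s

the high-speed shaft → shaft B (chain, 140/23): 31.6 ÷ 6.087 = 5.1914 rev/s
shaft B → shaft C (belt, 213/307): 5.1914 ÷ 0.69381 = 7.4825 rev/s
shaft C → the low-speed shaft (internal gear, 119/41): 7.4825 ÷ 2.9024 = 2.578 rev/s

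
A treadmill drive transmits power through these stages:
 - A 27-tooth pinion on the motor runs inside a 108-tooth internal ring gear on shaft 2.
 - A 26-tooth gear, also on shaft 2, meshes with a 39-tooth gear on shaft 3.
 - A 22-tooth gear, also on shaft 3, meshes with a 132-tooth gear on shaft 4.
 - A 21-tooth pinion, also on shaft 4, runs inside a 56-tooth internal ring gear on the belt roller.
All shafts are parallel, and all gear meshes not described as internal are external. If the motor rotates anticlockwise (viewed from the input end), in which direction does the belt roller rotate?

anticlockwise

the motor → shaft 2: internal mesh, same direction → CCW.
shaft 2 → shaft 3: external mesh, 1 reversal → CW.
shaft 3 → shaft 4: external mesh, 1 reversal → CCW.
shaft 4 → the belt roller: internal mesh, same direction → CCW.
2 reversals in total — an even number — so the belt roller turns the same way as the motor.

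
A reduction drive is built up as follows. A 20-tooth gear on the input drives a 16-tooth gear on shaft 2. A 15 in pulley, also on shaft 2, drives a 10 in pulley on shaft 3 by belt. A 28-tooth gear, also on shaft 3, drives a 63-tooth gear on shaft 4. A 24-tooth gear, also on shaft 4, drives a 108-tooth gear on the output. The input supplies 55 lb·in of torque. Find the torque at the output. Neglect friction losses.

297 lb·in

Gear mesh: ratio = 16/20 = 0.8; torque at shaft 2 = 55 × 0.8 = 44 lb·in.
Belt: ratio = 10/15 = 0.66667; torque at shaft 3 = 44 × 0.66667 = 29.333 lb·in.
Gear mesh: ratio = 63/28 = 2.25; torque at shaft 4 = 29.333 × 2.25 = 66 lb·in.
Gear mesh: ratio = 108/24 = 4.5; torque at the output = 66 × 4.5 = 297 lb·in.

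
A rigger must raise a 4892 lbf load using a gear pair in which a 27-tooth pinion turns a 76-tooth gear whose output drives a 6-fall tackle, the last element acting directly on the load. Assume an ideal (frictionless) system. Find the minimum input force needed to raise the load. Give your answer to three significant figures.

290 lbf

Gear pair MA = 76/27 = 2.8148.
Block-and-tackle MA = number of supporting rope parts = 6.
Combined ideal MA = 2.8148 × 6 = 16.889.
Effort = load / MA = 4892 / 16.889 = 289.66 lbf.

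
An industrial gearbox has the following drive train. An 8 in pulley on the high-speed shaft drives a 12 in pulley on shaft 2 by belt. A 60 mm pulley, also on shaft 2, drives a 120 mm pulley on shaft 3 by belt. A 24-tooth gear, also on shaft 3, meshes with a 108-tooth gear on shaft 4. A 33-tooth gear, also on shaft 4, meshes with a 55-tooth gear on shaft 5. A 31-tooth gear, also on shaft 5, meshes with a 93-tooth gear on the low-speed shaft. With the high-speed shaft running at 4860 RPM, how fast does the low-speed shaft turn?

72 RPM

the high-speed shaft → shaft 2 (belt, 12/8): 4860 ÷ 1.5 = 3240 RPM
shaft 2 → shaft 3 (belt, 120/60): 3240 ÷ 2 = 1620 RPM
shaft 3 → shaft 4 (gear mesh, 108/24): 1620 ÷ 4.5 = 360 RPM
shaft 4 → shaft 5 (gear mesh, 55/33): 360 ÷ 1.6667 = 216 RPM
shaft 5 → the low-speed shaft (gear mesh, 93/31): 216 ÷ 3 = 72 RPM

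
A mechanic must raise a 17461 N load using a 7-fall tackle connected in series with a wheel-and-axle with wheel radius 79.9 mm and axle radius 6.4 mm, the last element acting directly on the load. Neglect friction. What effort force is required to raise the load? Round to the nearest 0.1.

199.8 N

Block-and-tackle MA = number of supporting rope parts = 7.
Wheel-and-axle MA = R/r = 79.9/6.4 = 12.484.
Combined ideal MA = 7 × 12.484 = 87.391.
Effort = load / MA = 17461 / 87.391 = 199.8 N.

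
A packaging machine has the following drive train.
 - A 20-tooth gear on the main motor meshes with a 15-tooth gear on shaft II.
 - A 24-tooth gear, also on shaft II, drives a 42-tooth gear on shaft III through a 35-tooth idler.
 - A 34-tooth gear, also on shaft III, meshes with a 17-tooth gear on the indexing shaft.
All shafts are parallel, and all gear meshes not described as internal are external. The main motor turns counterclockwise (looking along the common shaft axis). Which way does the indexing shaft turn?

counterclockwise

the main motor → shaft II: external mesh, 1 reversal → CW.
shaft II → shaft III: driver → idler → driven is 2 external meshes, 2 reversals → CW.
shaft III → the indexing shaft: external mesh, 1 reversal → CCW.
4 reversals in total — an even number — so the indexing shaft turns the same way as the main motor.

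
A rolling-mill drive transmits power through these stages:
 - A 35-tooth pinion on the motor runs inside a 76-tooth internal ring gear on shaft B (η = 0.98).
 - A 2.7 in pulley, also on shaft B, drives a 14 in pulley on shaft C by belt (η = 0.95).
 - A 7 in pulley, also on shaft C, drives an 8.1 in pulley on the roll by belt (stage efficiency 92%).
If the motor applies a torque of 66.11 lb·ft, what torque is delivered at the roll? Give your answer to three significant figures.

Internal gear: ratio = 76/35 = 2.1714; torque at shaft B = 66.11 × 2.1714 × 0.98 = 140.68 lb·ft.
Belt: ratio = 14/2.7 = 5.1852; torque at shaft C = 140.68 × 5.1852 × 0.95 = 692.99 lb·ft.
Belt: ratio = 8.1/7 = 1.1571; torque at the roll = 692.99 × 1.1571 × 0.92 = 737.74 lb·ft.

738 lb·ft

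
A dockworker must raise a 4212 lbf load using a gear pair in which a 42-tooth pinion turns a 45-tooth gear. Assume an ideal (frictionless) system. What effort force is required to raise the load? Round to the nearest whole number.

Gear pair MA = 45/42 = 1.0714.
Effort = load / MA = 4212 / 1.0714 = 3931.2 lbf.

3931 lbf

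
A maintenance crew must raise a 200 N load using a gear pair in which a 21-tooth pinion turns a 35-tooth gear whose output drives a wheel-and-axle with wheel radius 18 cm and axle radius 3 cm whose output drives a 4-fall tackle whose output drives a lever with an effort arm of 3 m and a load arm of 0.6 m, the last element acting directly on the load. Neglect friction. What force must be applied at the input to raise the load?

1 N

Gear pair MA = 35/21 = 1.6667.
Wheel-and-axle MA = R/r = 18/3 = 6.
Block-and-tackle MA = number of supporting rope parts = 4.
Lever MA = effort arm / load arm = 3/0.6 = 5.
Combined ideal MA = 1.6667 × 6 × 4 × 5 = 200.
Effort = load / MA = 200 / 200 = 1 N.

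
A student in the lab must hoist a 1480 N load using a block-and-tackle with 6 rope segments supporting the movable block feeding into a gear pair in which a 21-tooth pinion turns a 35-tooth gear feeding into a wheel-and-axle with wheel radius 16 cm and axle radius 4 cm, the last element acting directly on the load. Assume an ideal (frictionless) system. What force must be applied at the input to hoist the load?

Block-and-tackle MA = number of supporting rope parts = 6.
Gear pair MA = 35/21 = 1.6667.
Wheel-and-axle MA = R/r = 16/4 = 4.
Combined ideal MA = 6 × 1.6667 × 4 = 40.
Effort = load / MA = 1480 / 40 = 37 N.

37 N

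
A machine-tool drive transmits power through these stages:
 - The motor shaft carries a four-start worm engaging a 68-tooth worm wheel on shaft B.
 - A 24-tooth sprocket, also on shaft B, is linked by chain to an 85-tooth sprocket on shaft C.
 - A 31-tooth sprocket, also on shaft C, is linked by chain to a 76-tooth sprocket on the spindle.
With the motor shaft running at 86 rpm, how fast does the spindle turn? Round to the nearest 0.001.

the motor shaft → shaft B (worm, 68/4): 86 ÷ 17 = 5.0588 rpm
shaft B → shaft C (chain, 85/24): 5.0588 ÷ 3.5417 = 1.4284 rpm
shaft C → the spindle (chain, 76/31): 1.4284 ÷ 2.4516 = 0.58263 rpm

0.583 rpm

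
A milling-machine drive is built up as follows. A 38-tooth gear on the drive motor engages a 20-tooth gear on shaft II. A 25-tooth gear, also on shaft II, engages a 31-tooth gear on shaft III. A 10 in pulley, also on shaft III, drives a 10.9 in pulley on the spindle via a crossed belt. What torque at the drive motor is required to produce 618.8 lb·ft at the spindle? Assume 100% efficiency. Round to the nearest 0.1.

Overall ratio R = 0.52632 × 1.24 × 1.09 = 0.71137.
Input torque = output torque / R = 618.8 / 0.71137 = 869.87 lb·ft.

869.9 lb·ft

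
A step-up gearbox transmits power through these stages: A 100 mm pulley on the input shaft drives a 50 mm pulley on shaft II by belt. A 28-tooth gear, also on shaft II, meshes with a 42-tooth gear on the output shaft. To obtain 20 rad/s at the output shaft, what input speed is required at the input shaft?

Overall ratio R = 0.5 × 1.5 = 0.75.
Required input speed = output speed × R = 20 × 0.75 = 15 rad/s.

15 rad/s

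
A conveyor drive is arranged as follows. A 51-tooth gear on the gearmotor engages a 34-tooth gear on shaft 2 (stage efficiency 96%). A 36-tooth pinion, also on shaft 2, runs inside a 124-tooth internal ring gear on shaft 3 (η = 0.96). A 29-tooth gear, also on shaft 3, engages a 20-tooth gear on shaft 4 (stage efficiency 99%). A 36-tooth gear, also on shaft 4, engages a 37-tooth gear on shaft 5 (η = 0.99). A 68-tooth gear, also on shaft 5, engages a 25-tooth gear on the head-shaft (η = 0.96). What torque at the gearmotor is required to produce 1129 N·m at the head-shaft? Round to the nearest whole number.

Overall ratio R = 0.66667 × 3.4444 × 0.68966 × 1.0278 × 0.36765 = 0.5984; overall efficiency η = 0.96 × 0.96 × 0.99 × 0.99 × 0.96 = 0.8671.
Input torque = output torque / (R × η) = 1129 / (0.5984 × 0.8671) = 2175.8 N·m.

2176 N·m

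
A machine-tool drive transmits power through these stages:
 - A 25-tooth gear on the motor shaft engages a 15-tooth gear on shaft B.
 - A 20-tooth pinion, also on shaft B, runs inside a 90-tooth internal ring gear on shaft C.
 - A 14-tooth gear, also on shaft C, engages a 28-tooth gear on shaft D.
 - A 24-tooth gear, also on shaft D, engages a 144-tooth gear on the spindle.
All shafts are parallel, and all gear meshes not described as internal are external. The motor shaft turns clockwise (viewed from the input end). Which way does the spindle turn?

the motor shaft → shaft B: external mesh, 1 reversal → CCW.
shaft B → shaft C: internal mesh, same direction → CCW.
shaft C → shaft D: external mesh, 1 reversal → CW.
shaft D → the spindle: external mesh, 1 reversal → CCW.
3 reversals in total — an odd number — so the spindle turns opposite to the motor shaft.

anticlockwise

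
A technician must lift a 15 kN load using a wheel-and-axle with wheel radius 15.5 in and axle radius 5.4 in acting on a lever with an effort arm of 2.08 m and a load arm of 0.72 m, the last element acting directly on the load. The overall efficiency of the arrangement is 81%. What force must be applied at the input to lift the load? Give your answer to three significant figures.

Wheel-and-axle MA = R/r = 15.5/5.4 = 2.8704.
Lever MA = effort arm / load arm = 2.08/0.72 = 2.8889.
Combined ideal MA = 2.8704 × 2.8889 = 8.2922.
Actual MA = 8.2922 × 0.81 = 6.7167.
Effort = load / actual MA = 15 / 6.7167 = 2.2333 kN.

2.23 kN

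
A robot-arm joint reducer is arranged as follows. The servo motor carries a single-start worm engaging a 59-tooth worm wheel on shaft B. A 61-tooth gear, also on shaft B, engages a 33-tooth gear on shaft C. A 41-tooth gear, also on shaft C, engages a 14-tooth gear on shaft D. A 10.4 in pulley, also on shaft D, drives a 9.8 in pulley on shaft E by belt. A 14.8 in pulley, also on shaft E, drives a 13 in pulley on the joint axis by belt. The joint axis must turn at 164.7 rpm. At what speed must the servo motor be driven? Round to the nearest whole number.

1486 rpm

Overall ratio R = 59 × 0.54098 × 0.34146 × 0.94231 × 0.87838 = 9.021.
Required input speed = output speed × R = 164.7 × 9.021 = 1485.8 rpm.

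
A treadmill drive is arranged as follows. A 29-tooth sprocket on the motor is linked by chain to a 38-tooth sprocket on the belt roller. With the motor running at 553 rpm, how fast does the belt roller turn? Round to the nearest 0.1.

the motor → the belt roller (chain, 38/29): 553 ÷ 1.3103 = 422.03 rpm

422.0 rpm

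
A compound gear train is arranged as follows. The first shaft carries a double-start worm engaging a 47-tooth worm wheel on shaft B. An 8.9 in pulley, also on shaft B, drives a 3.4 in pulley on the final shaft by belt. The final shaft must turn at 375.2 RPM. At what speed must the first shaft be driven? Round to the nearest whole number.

Overall ratio R = 23.5 × 0.38202 = 8.9775.
Required input speed = output speed × R = 375.2 × 8.9775 = 3368.4 RPM.

3368 RPM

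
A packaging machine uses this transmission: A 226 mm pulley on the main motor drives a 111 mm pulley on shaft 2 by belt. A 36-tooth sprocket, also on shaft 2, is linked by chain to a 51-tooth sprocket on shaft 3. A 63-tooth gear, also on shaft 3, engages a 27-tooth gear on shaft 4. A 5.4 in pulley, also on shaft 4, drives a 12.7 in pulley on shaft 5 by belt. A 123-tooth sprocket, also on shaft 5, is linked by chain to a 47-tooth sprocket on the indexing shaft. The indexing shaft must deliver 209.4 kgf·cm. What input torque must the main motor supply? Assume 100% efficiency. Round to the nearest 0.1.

Overall ratio R = 0.49115 × 1.4167 × 0.42857 × 2.3519 × 0.38211 = 0.26798.
Input torque = output torque / R = 209.4 / 0.26798 = 781.39 kgf·cm.

781.4 kgf·cm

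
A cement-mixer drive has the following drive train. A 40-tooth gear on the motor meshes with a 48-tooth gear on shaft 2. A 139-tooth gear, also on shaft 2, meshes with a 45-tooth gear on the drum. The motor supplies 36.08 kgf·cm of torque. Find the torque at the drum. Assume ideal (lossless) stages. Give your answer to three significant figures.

Gear mesh: ratio = 48/40 = 1.2; torque at shaft 2 = 36.08 × 1.2 = 43.296 kgf·cm.
Gear mesh: ratio = 45/139 = 0.32374; torque at the drum = 43.296 × 0.32374 = 14.017 kgf·cm.

14.0 kgf·cm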